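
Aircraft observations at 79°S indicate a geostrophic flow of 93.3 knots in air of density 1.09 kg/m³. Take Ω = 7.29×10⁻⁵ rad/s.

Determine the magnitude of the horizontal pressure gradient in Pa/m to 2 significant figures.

7.5×10⁻³ Pa/m

Coriolis parameter at 79°S:
f = 2Ω sin φ = 2 × 7.29×10⁻⁵ × sin 79° = 1.43×10⁻⁴ s⁻¹
Wind speed in SI: 93.3 knots = 48.0 m/s
Geostrophic balance rearranged: |∂P/∂n| = f ρ V_g
|∂P/∂n| = 1.43×10⁻⁴ × 1.09 × 48.0 = 7.49×10⁻³ Pa/m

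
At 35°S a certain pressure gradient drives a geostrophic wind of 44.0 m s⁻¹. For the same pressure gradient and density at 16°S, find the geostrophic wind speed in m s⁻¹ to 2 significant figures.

92 m s⁻¹

With the same pressure gradient and density, V_g ∝ 1/f ∝ 1/sin φ.
V₂ = V₁ · sin φ₁ / sin φ₂ = 44.0 × sin 35° / sin 16°
V₂ = 44.0 × 0.5736/0.2756 = 92 m s⁻¹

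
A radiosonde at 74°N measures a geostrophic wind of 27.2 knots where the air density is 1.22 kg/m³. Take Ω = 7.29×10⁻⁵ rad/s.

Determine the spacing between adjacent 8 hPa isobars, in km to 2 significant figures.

330 km

Coriolis parameter at 74°N:
f = 2Ω sin φ = 2 × 7.29×10⁻⁵ × sin 74° = 1.40×10⁻⁴ s⁻¹
Wind speed in SI: 27.2 knots = 14.0 m/s
Geostrophic balance rearranged: |∂P/∂n| = f ρ V_g
|∂P/∂n| = 1.40×10⁻⁴ × 1.22 × 14.0 = 2.39×10⁻³ Pa/m
Isobar spacing: Δn = ΔP/|∂P/∂n| = 800 Pa / 2.39×10⁻³ Pa/m = 334367 m ≈ 330 km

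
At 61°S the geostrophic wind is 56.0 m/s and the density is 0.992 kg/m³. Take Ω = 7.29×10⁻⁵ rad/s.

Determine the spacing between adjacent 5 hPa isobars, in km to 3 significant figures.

70.6 km

Coriolis parameter at 61°S:
f = 2Ω sin φ = 2 × 7.29×10⁻⁵ × sin 61° = 1.28×10⁻⁴ s⁻¹
Geostrophic balance rearranged: |∂P/∂n| = f ρ V_g
|∂P/∂n| = 1.28×10⁻⁴ × 0.992 × 56.0 = 7.08×10⁻³ Pa/m
Isobar spacing: Δn = ΔP/|∂P/∂n| = 500 Pa / 7.08×10⁻³ Pa/m = 70582 m ≈ 70.6 km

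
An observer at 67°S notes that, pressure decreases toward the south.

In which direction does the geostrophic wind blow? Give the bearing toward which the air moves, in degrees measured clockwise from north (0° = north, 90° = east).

The pressure-gradient force points toward the south (bearing 180°).
Geostrophic balance: in the Southern Hemisphere the Coriolis force deflects motion to the left, so the geostrophic wind blows 90° to the left of the pressure-gradient force (low pressure on the right).
Rotating 180° by 90° counterclockwise gives 090° — the wind blows toward the east.

090°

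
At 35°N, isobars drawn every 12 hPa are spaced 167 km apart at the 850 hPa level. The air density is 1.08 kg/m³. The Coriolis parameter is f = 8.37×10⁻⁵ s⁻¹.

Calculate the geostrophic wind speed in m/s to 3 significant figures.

79.5 m/s

Pressure gradient: |∂P/∂n| = 1200 Pa / 167000 m = 7.19×10⁻³ Pa/m
Geostrophic balance (pressure-gradient force = Coriolis force):
V_g = (1/(fρ)) |∂P/∂n| = 7.19×10⁻³ / (8.37×10⁻⁵ × 1.08) = 79.5 m/s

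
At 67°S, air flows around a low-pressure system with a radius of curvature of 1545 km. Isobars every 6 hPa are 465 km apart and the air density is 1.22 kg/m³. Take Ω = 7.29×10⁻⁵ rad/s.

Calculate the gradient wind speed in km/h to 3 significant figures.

27.4 km/h

Coriolis parameter at 67°S:
f = 2Ω sin φ = 2 × 7.29×10⁻⁵ × sin 67° = 1.34×10⁻⁴ s⁻¹
Pressure gradient: |∂P/∂n| = 600 Pa / 465000 m = 1.29×10⁻³ Pa/m
Geostrophic speed: V_g = |∂P/∂n|/(fρ) = 1.29×10⁻³/(1.34×10⁻⁴ × 1.22) = 7.88 m/s
Around a low, centrifugal force acts outward with Coriolis, so pressure-gradient force balances both:
(1/ρ)|∂P/∂n| = fV + V²/R  →  V² + fR·V − fR·V_g = 0
With fR = 1.34×10⁻⁴ × 1545×10³ m = 207 m/s:
V = [−fR + √((fR)² + 4 fR V_g)]/2 = [−207 + √(207² + 4×207×7.88)]/2 = 7.6 m/s
Subgeostrophic (V < V_g = 7.88 m/s), as expected around a low.
Converting: 7.6 m/s × 3.6 = 27.4 km/h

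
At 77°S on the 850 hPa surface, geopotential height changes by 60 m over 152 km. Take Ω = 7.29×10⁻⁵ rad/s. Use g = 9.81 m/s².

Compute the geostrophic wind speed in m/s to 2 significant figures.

Coriolis parameter at 77°S:
f = 2Ω sin φ = 2 × 7.29×10⁻⁵ × sin 77° = 1.42×10⁻⁴ s⁻¹
Height gradient: |∂Z/∂n| = 60 m / 152000 m = 3.95×10⁻⁴
On a pressure surface, geostrophic balance gives V_g = (g/f)|∂Z/∂n|:
V_g = 9.81 × 3.95×10⁻⁴ / 1.42×10⁻⁴ = 27.3 m/s

27 m/s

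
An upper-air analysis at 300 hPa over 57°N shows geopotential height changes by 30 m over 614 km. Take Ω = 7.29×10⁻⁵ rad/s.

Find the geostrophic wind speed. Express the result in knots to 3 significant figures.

Coriolis parameter at 57°N:
f = 2Ω sin φ = 2 × 7.29×10⁻⁵ × sin 57° = 1.22×10⁻⁴ s⁻¹
Height gradient: |∂Z/∂n| = 30 m / 614000 m = 4.89×10⁻⁵
On a pressure surface, geostrophic balance gives V_g = (g/f)|∂Z/∂n|:
V_g = 9.81 × 4.89×10⁻⁵ / 1.22×10⁻⁴ = 3.92 m/s
Converting: 3.92 m/s × 1.944 = 7.62 knots

7.62 knots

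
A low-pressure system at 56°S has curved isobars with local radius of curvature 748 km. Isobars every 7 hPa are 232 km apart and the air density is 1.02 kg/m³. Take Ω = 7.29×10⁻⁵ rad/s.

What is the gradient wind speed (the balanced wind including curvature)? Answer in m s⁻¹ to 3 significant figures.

Coriolis parameter at 56°S:
f = 2Ω sin φ = 2 × 7.29×10⁻⁵ × sin 56° = 1.21×10⁻⁴ s⁻¹
Pressure gradient: |∂P/∂n| = 700 Pa / 232000 m = 3.02×10⁻³ Pa/m
Geostrophic speed: V_g = |∂P/∂n|/(fρ) = 3.02×10⁻³/(1.21×10⁻⁴ × 1.02) = 24.5 m/s
Around a low, centrifugal force acts outward with Coriolis, so pressure-gradient force balances both:
(1/ρ)|∂P/∂n| = fV + V²/R  →  V² + fR·V − fR·V_g = 0
With fR = 1.21×10⁻⁴ × 748×10³ m = 90.4 m/s:
V = [−fR + √((fR)² + 4 fR V_g)]/2 = [−90.4 + √(90.4² + 4×90.4×24.5)]/2 = 20 m/s
Subgeostrophic (V < V_g = 24.5 m/s), as expected around a low.

20.0 m s⁻¹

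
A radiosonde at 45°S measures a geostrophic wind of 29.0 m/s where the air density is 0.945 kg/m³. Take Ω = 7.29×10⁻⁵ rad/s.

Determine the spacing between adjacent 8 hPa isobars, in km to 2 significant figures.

280 km

Coriolis parameter at 45°S:
f = 2Ω sin φ = 2 × 7.29×10⁻⁵ × sin 45° = 1.03×10⁻⁴ s⁻¹
Geostrophic balance rearranged: |∂P/∂n| = f ρ V_g
|∂P/∂n| = 1.03×10⁻⁴ × 0.945 × 29.0 = 2.83×10⁻³ Pa/m
Isobar spacing: Δn = ΔP/|∂P/∂n| = 800 Pa / 2.83×10⁻³ Pa/m = 283151 m ≈ 280 km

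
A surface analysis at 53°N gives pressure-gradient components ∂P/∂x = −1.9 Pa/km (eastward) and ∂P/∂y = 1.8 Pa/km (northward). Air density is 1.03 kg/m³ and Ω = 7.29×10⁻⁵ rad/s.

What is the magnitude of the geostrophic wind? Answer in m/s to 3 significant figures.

21.8 m/s

Coriolis parameter at 53°N:
f = 2Ω sin φ = 2 × 7.29×10⁻⁵ × sin 53° = 1.16×10⁻⁴ s⁻¹
Component geostrophic relations (x east, y north):
u_g = −(1/(fρ)) ∂P/∂y,  v_g = (1/(fρ)) ∂P/∂x
u_g = −(1.8×10⁻³)/(1.16×10⁻⁴ × 1.03) = −15.0 m/s;  v_g = (−1.9×10⁻³)/(1.16×10⁻⁴ × 1.03) = −15.8 m/s
|V_g| = √(u_g² + v_g²) = 21.8 m/s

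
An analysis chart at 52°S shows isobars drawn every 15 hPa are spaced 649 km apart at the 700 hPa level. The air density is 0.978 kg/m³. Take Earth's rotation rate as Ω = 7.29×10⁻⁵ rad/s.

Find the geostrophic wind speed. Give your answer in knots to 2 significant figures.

Coriolis parameter at 52°S:
f = 2Ω sin φ = 2 × 7.29×10⁻⁵ × sin 52° = 1.15×10⁻⁴ s⁻¹
Pressure gradient: |∂P/∂n| = 1500 Pa / 649000 m = 2.31×10⁻³ Pa/m
Geostrophic balance (pressure-gradient force = Coriolis force):
V_g = (1/(fρ)) |∂P/∂n| = 2.31×10⁻³ / (1.15×10⁻⁴ × 0.978) = 20.6 m/s
Converting: 20.6 m/s × 1.944 = 40 knots

40 knots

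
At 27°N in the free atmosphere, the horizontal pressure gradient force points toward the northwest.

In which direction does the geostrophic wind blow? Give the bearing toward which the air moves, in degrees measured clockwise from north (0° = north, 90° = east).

045°

The pressure-gradient force points toward the northwest (bearing 315°).
Geostrophic balance: in the Northern Hemisphere the Coriolis force deflects motion to the right, so the geostrophic wind blows 90° to the right of the pressure-gradient force (low pressure on the left).
Rotating 315° by 90° clockwise gives 045° — the wind blows toward the northeast.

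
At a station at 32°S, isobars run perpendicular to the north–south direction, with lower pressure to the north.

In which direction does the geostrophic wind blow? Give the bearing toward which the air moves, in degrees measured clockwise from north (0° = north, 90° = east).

The pressure-gradient force points toward the north (bearing 000°).
Geostrophic balance: in the Southern Hemisphere the Coriolis force deflects motion to the left, so the geostrophic wind blows 90° to the left of the pressure-gradient force (low pressure on the right).
Rotating 000° by 90° counterclockwise gives 270° — the wind blows toward the west.

270°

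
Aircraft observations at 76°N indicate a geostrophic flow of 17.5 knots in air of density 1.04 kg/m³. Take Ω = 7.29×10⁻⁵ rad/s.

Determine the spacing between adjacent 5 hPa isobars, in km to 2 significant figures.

Coriolis parameter at 76°N:
f = 2Ω sin φ = 2 × 7.29×10⁻⁵ × sin 76° = 1.41×10⁻⁴ s⁻¹
Wind speed in SI: 17.5 knots = 9.00 m/s
Geostrophic balance rearranged: |∂P/∂n| = f ρ V_g
|∂P/∂n| = 1.41×10⁻⁴ × 1.04 × 9.00 = 1.32×10⁻³ Pa/m
Isobar spacing: Δn = ΔP/|∂P/∂n| = 500 Pa / 1.32×10⁻³ Pa/m = 377484 m ≈ 380 km

380 km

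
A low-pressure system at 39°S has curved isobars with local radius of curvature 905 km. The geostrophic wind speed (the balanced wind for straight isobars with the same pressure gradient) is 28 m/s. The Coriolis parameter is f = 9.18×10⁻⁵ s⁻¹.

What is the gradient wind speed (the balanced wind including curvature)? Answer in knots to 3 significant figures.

43.0 knots

Around a low, centrifugal force acts outward with Coriolis, so pressure-gradient force balances both:
(1/ρ)|∂P/∂n| = fV + V²/R  →  V² + fR·V − fR·V_g = 0
With fR = 9.18×10⁻⁵ × 905×10³ m = 83.1 m/s:
V = [−fR + √((fR)² + 4 fR V_g)]/2 = [−83.1 + √(83.1² + 4×83.1×28)]/2 = 22.1 m/s
Subgeostrophic (V < V_g = 28 m/s), as expected around a low.
Converting: 22.1 m/s × 1.944 = 43.0 knots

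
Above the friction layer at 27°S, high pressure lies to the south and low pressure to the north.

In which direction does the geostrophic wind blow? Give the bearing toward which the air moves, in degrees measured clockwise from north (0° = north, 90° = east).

The pressure-gradient force points toward the north (bearing 000°).
Geostrophic balance: in the Southern Hemisphere the Coriolis force deflects motion to the left, so the geostrophic wind blows 90° to the left of the pressure-gradient force (low pressure on the right).
Rotating 000° by 90° counterclockwise gives 270° — the wind blows toward the west.

270°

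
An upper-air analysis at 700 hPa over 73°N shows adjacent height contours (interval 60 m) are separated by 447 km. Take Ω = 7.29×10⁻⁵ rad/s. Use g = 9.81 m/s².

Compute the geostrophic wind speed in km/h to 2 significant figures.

Coriolis parameter at 73°N:
f = 2Ω sin φ = 2 × 7.29×10⁻⁵ × sin 73° = 1.39×10⁻⁴ s⁻¹
Height gradient: |∂Z/∂n| = 60 m / 447000 m = 1.34×10⁻⁴
On a pressure surface, geostrophic balance gives V_g = (g/f)|∂Z/∂n|:
V_g = 9.81 × 1.34×10⁻⁴ / 1.39×10⁻⁴ = 9.44 m/s
Converting: 9.44 m/s × 3.6 = 34 km/h

34 km/h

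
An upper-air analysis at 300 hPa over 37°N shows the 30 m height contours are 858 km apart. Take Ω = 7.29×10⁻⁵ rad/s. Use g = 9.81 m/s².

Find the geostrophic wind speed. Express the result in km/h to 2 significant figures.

14 km/h

Coriolis parameter at 37°N:
f = 2Ω sin φ = 2 × 7.29×10⁻⁵ × sin 37° = 8.77×10⁻⁵ s⁻¹
Height gradient: |∂Z/∂n| = 30 m / 858000 m = 3.50×10⁻⁵
On a pressure surface, geostrophic balance gives V_g = (g/f)|∂Z/∂n|:
V_g = 9.81 × 3.50×10⁻⁵ / 8.77×10⁻⁵ = 3.91 m/s
Converting: 3.91 m/s × 3.6 = 14 km/h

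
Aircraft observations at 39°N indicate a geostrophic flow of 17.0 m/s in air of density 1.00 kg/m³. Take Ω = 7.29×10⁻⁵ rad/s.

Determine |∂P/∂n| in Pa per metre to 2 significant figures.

1.6×10⁻³ Pa/m

Coriolis parameter at 39°N:
f = 2Ω sin φ = 2 × 7.29×10⁻⁵ × sin 39° = 9.18×10⁻⁵ s⁻¹
Geostrophic balance rearranged: |∂P/∂n| = f ρ V_g
|∂P/∂n| = 9.18×10⁻⁵ × 1.00 × 17.0 = 1.56×10⁻³ Pa/m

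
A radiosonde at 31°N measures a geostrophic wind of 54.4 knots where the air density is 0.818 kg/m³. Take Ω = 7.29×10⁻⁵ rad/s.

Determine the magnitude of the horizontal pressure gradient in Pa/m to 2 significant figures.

Coriolis parameter at 31°N:
f = 2Ω sin φ = 2 × 7.29×10⁻⁵ × sin 31° = 7.51×10⁻⁵ s⁻¹
Wind speed in SI: 54.4 knots = 28.0 m/s
Geostrophic balance rearranged: |∂P/∂n| = f ρ V_g
|∂P/∂n| = 7.51×10⁻⁵ × 0.818 × 28.0 = 1.72×10⁻³ Pa/m

1.7×10⁻³ Pa/m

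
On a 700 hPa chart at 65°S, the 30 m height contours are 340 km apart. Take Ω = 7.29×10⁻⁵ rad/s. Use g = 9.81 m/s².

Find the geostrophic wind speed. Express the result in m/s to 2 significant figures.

6.6 m/s

Coriolis parameter at 65°S:
f = 2Ω sin φ = 2 × 7.29×10⁻⁵ × sin 65° = 1.32×10⁻⁴ s⁻¹
Height gradient: |∂Z/∂n| = 30 m / 340000 m = 8.82×10⁻⁵
On a pressure surface, geostrophic balance gives V_g = (g/f)|∂Z/∂n|:
V_g = 9.81 × 8.82×10⁻⁵ / 1.32×10⁻⁴ = 6.55 m/s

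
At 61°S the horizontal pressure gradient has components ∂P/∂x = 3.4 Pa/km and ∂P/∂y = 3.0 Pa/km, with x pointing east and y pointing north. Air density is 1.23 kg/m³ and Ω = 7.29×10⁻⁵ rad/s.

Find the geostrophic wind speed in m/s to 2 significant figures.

Coriolis parameter at 61°S:
f = 2Ω sin φ = 2 × 7.29×10⁻⁵ × sin 61° = 1.28×10⁻⁴ s⁻¹
In the Southern Hemisphere f is negative: f = −1.28×10⁻⁴ s⁻¹.
Component geostrophic relations (x east, y north):
u_g = −(1/(fρ)) ∂P/∂y,  v_g = (1/(fρ)) ∂P/∂x
u_g = −(3.0×10⁻³)/(−1.28×10⁻⁴ × 1.23) = 19.1 m/s;  v_g = (3.4×10⁻³)/(−1.28×10⁻⁴ × 1.23) = −21.7 m/s
|V_g| = √(u_g² + v_g²) = 28.9 m/s

29 m/s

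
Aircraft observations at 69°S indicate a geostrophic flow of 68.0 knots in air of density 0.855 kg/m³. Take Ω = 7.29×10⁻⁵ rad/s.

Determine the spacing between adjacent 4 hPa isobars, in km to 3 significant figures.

Coriolis parameter at 69°S:
f = 2Ω sin φ = 2 × 7.29×10⁻⁵ × sin 69° = 1.36×10⁻⁴ s⁻¹
Wind speed in SI: 68.0 knots = 35.0 m/s
Geostrophic balance rearranged: |∂P/∂n| = f ρ V_g
|∂P/∂n| = 1.36×10⁻⁴ × 0.855 × 35.0 = 4.07×10⁻³ Pa/m
Isobar spacing: Δn = ΔP/|∂P/∂n| = 400 Pa / 4.07×10⁻³ Pa/m = 98251 m ≈ 98.3 km

98.3 km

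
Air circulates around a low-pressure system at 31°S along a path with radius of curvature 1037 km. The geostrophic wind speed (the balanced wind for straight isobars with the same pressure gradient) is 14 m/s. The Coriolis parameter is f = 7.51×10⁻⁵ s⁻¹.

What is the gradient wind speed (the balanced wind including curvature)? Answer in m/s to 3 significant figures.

Around a low, centrifugal force acts outward with Coriolis, so pressure-gradient force balances both:
(1/ρ)|∂P/∂n| = fV + V²/R  →  V² + fR·V − fR·V_g = 0
With fR = 7.51×10⁻⁵ × 1037×10³ m = 77.9 m/s:
V = [−fR + √((fR)² + 4 fR V_g)]/2 = [−77.9 + √(77.9² + 4×77.9×14)]/2 = 12.1 m/s
Subgeostrophic (V < V_g = 14 m/s), as expected around a low.

12.1 m/s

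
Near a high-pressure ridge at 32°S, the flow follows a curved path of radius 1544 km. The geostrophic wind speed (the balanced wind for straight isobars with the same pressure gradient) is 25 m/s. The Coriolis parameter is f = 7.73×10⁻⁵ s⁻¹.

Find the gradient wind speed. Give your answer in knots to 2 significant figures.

69 knots

Around a high, pressure-gradient force acts outward with centrifugal, so Coriolis balances both:
fV = (1/ρ)|∂P/∂n| + V²/R  →  V² − fR·V + fR·V_g = 0
With fR = 7.73×10⁻⁵ × 1544×10³ m = 119 m/s:
V = [fR − √((fR)² − 4 fR V_g)]/2 = [119 − √(119² − 4×119×25)]/2 = 35.6 m/s
Supergeostrophic (V > V_g = 25 m/s), as expected around a high.
Converting: 35.6 m/s × 1.944 = 69 knots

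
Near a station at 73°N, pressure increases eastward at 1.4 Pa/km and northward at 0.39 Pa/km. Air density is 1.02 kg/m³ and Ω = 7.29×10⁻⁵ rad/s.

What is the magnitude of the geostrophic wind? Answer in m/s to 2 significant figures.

10 m/s

Coriolis parameter at 73°N:
f = 2Ω sin φ = 2 × 7.29×10⁻⁵ × sin 73° = 1.39×10⁻⁴ s⁻¹
Component geostrophic relations (x east, y north):
u_g = −(1/(fρ)) ∂P/∂y,  v_g = (1/(fρ)) ∂P/∂x
u_g = −(0.39×10⁻³)/(1.39×10⁻⁴ × 1.02) = −2.74 m/s;  v_g = (1.4×10⁻³)/(1.39×10⁻⁴ × 1.02) = 9.84 m/s
|V_g| = √(u_g² + v_g²) = 10.2 m/s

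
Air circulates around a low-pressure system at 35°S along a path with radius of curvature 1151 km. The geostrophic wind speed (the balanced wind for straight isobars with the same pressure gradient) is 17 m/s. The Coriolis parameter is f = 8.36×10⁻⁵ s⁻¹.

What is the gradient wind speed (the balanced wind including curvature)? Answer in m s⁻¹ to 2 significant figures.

Around a low, centrifugal force acts outward with Coriolis, so pressure-gradient force balances both:
(1/ρ)|∂P/∂n| = fV + V²/R  →  V² + fR·V − fR·V_g = 0
With fR = 8.36×10⁻⁵ × 1151×10³ m = 96.2 m/s:
V = [−fR + √((fR)² + 4 fR V_g)]/2 = [−96.2 + √(96.2² + 4×96.2×17)]/2 = 14.7 m/s
Subgeostrophic (V < V_g = 17 m/s), as expected around a low.

15 m s⁻¹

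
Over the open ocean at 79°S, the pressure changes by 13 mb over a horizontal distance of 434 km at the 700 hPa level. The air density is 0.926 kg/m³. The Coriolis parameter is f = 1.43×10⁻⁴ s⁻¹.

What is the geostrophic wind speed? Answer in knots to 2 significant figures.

44 knots

Pressure gradient: |∂P/∂n| = 1300 Pa / 434000 m = 3.00×10⁻³ Pa/m
Geostrophic balance (pressure-gradient force = Coriolis force):
V_g = (1/(fρ)) |∂P/∂n| = 3.00×10⁻³ / (1.43×10⁻⁴ × 0.926) = 22.6 m/s
Converting: 22.6 m/s × 1.944 = 44 knots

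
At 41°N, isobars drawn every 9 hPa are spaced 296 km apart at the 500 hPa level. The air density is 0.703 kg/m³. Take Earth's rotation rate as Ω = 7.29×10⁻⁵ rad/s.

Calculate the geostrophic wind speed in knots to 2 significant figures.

88 knots

Coriolis parameter at 41°N:
f = 2Ω sin φ = 2 × 7.29×10⁻⁵ × sin 41° = 9.57×10⁻⁵ s⁻¹
Pressure gradient: |∂P/∂n| = 900 Pa / 296000 m = 3.04×10⁻³ Pa/m
Geostrophic balance (pressure-gradient force = Coriolis force):
V_g = (1/(fρ)) |∂P/∂n| = 3.04×10⁻³ / (9.57×10⁻⁵ × 0.703) = 45.2 m/s
Converting: 45.2 m/s × 1.944 = 88 knots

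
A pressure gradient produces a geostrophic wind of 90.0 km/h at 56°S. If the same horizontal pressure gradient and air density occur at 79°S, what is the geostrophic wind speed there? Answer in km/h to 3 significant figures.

With the same pressure gradient and density, V_g ∝ 1/f ∝ 1/sin φ.
V₂ = V₁ · sin φ₁ / sin φ₂ = 90.0 × sin 56° / sin 79°
V₂ = 90.0 × 0.8290/0.9816 = 76.0 km/h

76.0 km/h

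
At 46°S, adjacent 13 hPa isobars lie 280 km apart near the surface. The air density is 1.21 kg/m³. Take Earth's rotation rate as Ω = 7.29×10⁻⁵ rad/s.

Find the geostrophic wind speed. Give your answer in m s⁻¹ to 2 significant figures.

37 m s⁻¹

Coriolis parameter at 46°S:
f = 2Ω sin φ = 2 × 7.29×10⁻⁵ × sin 46° = 1.05×10⁻⁴ s⁻¹
Pressure gradient: |∂P/∂n| = 1300 Pa / 280000 m = 4.64×10⁻³ Pa/m
Geostrophic balance (pressure-gradient force = Coriolis force):
V_g = (1/(fρ)) |∂P/∂n| = 4.64×10⁻³ / (1.05×10⁻⁴ × 1.21) = 36.6 m/s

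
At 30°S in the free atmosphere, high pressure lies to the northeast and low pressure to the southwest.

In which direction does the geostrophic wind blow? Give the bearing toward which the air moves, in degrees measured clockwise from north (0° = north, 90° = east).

135°

The pressure-gradient force points toward the southwest (bearing 225°).
Geostrophic balance: in the Southern Hemisphere the Coriolis force deflects motion to the left, so the geostrophic wind blows 90° to the left of the pressure-gradient force (low pressure on the right).
Rotating 225° by 90° counterclockwise gives 135° — the wind blows toward the southeast.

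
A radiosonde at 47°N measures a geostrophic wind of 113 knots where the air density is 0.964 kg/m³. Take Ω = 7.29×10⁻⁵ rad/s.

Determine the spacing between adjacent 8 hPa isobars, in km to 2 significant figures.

Coriolis parameter at 47°N:
f = 2Ω sin φ = 2 × 7.29×10⁻⁵ × sin 47° = 1.07×10⁻⁴ s⁻¹
Wind speed in SI: 113 knots = 58.1 m/s
Geostrophic balance rearranged: |∂P/∂n| = f ρ V_g
|∂P/∂n| = 1.07×10⁻⁴ × 0.964 × 58.1 = 5.98×10⁻³ Pa/m
Isobar spacing: Δn = ΔP/|∂P/∂n| = 800 Pa / 5.98×10⁻³ Pa/m = 133879 m ≈ 130 km

130 km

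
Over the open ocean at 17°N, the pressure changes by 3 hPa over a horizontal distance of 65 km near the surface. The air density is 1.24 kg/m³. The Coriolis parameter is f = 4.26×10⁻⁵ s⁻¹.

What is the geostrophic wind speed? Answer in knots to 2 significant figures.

Pressure gradient: |∂P/∂n| = 300 Pa / 65000 m = 4.62×10⁻³ Pa/m
Geostrophic balance (pressure-gradient force = Coriolis force):
V_g = (1/(fρ)) |∂P/∂n| = 4.62×10⁻³ / (4.26×10⁻⁵ × 1.24) = 87.4 m/s
Converting: 87.4 m/s × 1.944 = 170 knots

170 knots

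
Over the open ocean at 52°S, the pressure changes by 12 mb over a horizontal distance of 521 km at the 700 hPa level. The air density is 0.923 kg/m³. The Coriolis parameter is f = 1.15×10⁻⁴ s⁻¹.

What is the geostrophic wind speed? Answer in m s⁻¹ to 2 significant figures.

Pressure gradient: |∂P/∂n| = 1200 Pa / 521000 m = 2.30×10⁻³ Pa/m
Geostrophic balance (pressure-gradient force = Coriolis force):
V_g = (1/(fρ)) |∂P/∂n| = 2.30×10⁻³ / (1.15×10⁻⁴ × 0.923) = 21.7 m/s

22 m s⁻¹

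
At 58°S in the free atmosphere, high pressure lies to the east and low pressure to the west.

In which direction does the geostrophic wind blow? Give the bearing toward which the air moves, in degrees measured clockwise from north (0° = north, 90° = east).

The pressure-gradient force points toward the west (bearing 270°).
Geostrophic balance: in the Southern Hemisphere the Coriolis force deflects motion to the left, so the geostrophic wind blows 90° to the left of the pressure-gradient force (low pressure on the right).
Rotating 270° by 90° counterclockwise gives 180° — the wind blows toward the south.

180°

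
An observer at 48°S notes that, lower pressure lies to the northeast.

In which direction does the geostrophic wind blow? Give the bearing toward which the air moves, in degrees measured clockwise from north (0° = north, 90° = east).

The pressure-gradient force points toward the northeast (bearing 045°).
Geostrophic balance: in the Southern Hemisphere the Coriolis force deflects motion to the left, so the geostrophic wind blows 90° to the left of the pressure-gradient force (low pressure on the right).
Rotating 045° by 90° counterclockwise gives 315° — the wind blows toward the northwest.

315°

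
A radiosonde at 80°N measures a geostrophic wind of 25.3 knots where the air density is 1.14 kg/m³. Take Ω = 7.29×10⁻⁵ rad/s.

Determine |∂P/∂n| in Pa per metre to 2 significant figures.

2.1×10⁻³ Pa/m

Coriolis parameter at 80°N:
f = 2Ω sin φ = 2 × 7.29×10⁻⁵ × sin 80° = 1.44×10⁻⁴ s⁻¹
Wind speed in SI: 25.3 knots = 13.0 m/s
Geostrophic balance rearranged: |∂P/∂n| = f ρ V_g
|∂P/∂n| = 1.44×10⁻⁴ × 1.14 × 13.0 = 2.13×10⁻³ Pa/m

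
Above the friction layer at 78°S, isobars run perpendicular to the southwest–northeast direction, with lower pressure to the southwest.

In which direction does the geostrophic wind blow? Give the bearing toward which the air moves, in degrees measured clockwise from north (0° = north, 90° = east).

135°

The pressure-gradient force points toward the southwest (bearing 225°).
Geostrophic balance: in the Southern Hemisphere the Coriolis force deflects motion to the left, so the geostrophic wind blows 90° to the left of the pressure-gradient force (low pressure on the right).
Rotating 225° by 90° counterclockwise gives 135° — the wind blows toward the southeast.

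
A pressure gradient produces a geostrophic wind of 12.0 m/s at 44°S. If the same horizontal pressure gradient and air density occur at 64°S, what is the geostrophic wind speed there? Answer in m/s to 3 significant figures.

9.27 m/s

With the same pressure gradient and density, V_g ∝ 1/f ∝ 1/sin φ.
V₂ = V₁ · sin φ₁ / sin φ₂ = 12.0 × sin 44° / sin 64°
V₂ = 12.0 × 0.6947/0.8988 = 9.27 m/s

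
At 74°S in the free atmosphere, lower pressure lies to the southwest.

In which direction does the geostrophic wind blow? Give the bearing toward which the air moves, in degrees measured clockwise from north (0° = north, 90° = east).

The pressure-gradient force points toward the southwest (bearing 225°).
Geostrophic balance: in the Southern Hemisphere the Coriolis force deflects motion to the left, so the geostrophic wind blows 90° to the left of the pressure-gradient force (low pressure on the right).
Rotating 225° by 90° counterclockwise gives 135° — the wind blows toward the southeast.

135°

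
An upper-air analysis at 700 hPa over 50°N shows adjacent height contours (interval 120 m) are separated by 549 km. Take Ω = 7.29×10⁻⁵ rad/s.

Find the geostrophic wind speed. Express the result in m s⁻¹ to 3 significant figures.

19.2 m s⁻¹

Coriolis parameter at 50°N:
f = 2Ω sin φ = 2 × 7.29×10⁻⁵ × sin 50° = 1.12×10⁻⁴ s⁻¹
Height gradient: |∂Z/∂n| = 120 m / 549000 m = 2.19×10⁻⁴
On a pressure surface, geostrophic balance gives V_g = (g/f)|∂Z/∂n|:
V_g = 9.81 × 2.19×10⁻⁴ / 1.12×10⁻⁴ = 19.2 m/s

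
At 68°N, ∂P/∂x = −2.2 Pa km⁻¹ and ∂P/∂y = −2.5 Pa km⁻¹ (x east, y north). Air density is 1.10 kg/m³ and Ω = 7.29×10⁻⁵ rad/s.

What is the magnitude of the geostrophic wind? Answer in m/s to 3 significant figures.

Coriolis parameter at 68°N:
f = 2Ω sin φ = 2 × 7.29×10⁻⁵ × sin 68° = 1.35×10⁻⁴ s⁻¹
Component geostrophic relations (x east, y north):
u_g = −(1/(fρ)) ∂P/∂y,  v_g = (1/(fρ)) ∂P/∂x
u_g = −(−2.5×10⁻³)/(1.35×10⁻⁴ × 1.10) = 16.8 m/s;  v_g = (−2.2×10⁻³)/(1.35×10⁻⁴ × 1.10) = −14.8 m/s
|V_g| = √(u_g² + v_g²) = 22.4 m/s

22.4 m/s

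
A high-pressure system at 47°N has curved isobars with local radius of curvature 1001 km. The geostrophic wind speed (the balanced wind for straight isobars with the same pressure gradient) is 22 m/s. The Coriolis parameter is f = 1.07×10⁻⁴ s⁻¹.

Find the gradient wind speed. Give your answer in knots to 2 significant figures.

60 knots

Around a high, pressure-gradient force acts outward with centrifugal, so Coriolis balances both:
fV = (1/ρ)|∂P/∂n| + V²/R  →  V² − fR·V + fR·V_g = 0
With fR = 1.07×10⁻⁴ × 1001×10³ m = 107 m/s:
V = [fR − √((fR)² − 4 fR V_g)]/2 = [107 − √(107² − 4×107×22)]/2 = 30.9 m/s
Supergeostrophic (V > V_g = 22 m/s), as expected around a high.
Converting: 30.9 m/s × 1.944 = 60 knots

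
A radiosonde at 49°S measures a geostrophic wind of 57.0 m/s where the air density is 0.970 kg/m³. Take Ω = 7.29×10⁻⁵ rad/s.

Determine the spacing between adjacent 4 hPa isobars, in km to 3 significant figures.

Coriolis parameter at 49°S:
f = 2Ω sin φ = 2 × 7.29×10⁻⁵ × sin 49° = 1.10×10⁻⁴ s⁻¹
Geostrophic balance rearranged: |∂P/∂n| = f ρ V_g
|∂P/∂n| = 1.10×10⁻⁴ × 0.970 × 57.0 = 6.08×10⁻³ Pa/m
Isobar spacing: Δn = ΔP/|∂P/∂n| = 400 Pa / 6.08×10⁻³ Pa/m = 65747 m ≈ 65.7 km

65.7 km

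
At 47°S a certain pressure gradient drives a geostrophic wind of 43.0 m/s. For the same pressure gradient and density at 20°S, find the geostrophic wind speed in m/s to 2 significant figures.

With the same pressure gradient and density, V_g ∝ 1/f ∝ 1/sin φ.
V₂ = V₁ · sin φ₁ / sin φ₂ = 43.0 × sin 47° / sin 20°
V₂ = 43.0 × 0.7314/0.3420 = 92 m/s

92 m/s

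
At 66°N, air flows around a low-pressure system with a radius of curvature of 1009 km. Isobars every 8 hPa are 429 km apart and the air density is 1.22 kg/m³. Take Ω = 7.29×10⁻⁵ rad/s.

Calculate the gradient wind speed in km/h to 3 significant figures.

38.3 km/h

Coriolis parameter at 66°N:
f = 2Ω sin φ = 2 × 7.29×10⁻⁵ × sin 66° = 1.33×10⁻⁴ s⁻¹
Pressure gradient: |∂P/∂n| = 800 Pa / 429000 m = 1.86×10⁻³ Pa/m
Geostrophic speed: V_g = |∂P/∂n|/(fρ) = 1.86×10⁻³/(1.33×10⁻⁴ × 1.22) = 11.5 m/s
Around a low, centrifugal force acts outward with Coriolis, so pressure-gradient force balances both:
(1/ρ)|∂P/∂n| = fV + V²/R  →  V² + fR·V − fR·V_g = 0
With fR = 1.33×10⁻⁴ × 1009×10³ m = 134 m/s:
V = [−fR + √((fR)² + 4 fR V_g)]/2 = [−134 + √(134² + 4×134×11.5)]/2 = 10.6 m/s
Subgeostrophic (V < V_g = 11.5 m/s), as expected around a low.
Converting: 10.6 m/s × 3.6 = 38.3 km/h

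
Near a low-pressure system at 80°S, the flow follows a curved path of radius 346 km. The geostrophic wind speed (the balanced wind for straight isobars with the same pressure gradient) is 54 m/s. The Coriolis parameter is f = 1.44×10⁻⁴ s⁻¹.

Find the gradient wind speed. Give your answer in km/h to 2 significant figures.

Around a low, centrifugal force acts outward with Coriolis, so pressure-gradient force balances both:
(1/ρ)|∂P/∂n| = fV + V²/R  →  V² + fR·V − fR·V_g = 0
With fR = 1.44×10⁻⁴ × 346×10³ m = 49.8 m/s:
V = [−fR + √((fR)² + 4 fR V_g)]/2 = [−49.8 + √(49.8² + 4×49.8×54)]/2 = 32.6 m/s
Subgeostrophic (V < V_g = 54 m/s), as expected around a low.
Converting: 32.6 m/s × 3.6 = 120 km/h

120 km/h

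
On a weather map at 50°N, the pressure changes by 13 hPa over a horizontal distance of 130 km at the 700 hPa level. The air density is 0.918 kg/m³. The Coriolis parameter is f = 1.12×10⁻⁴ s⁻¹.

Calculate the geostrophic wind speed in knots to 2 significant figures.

Pressure gradient: |∂P/∂n| = 1300 Pa / 130000 m = 1.00×10⁻² Pa/m
Geostrophic balance (pressure-gradient force = Coriolis force):
V_g = (1/(fρ)) |∂P/∂n| = 1.00×10⁻² / (1.12×10⁻⁴ × 0.918) = 97.3 m/s
Converting: 97.3 m/s × 1.944 = 190 knots

190 knots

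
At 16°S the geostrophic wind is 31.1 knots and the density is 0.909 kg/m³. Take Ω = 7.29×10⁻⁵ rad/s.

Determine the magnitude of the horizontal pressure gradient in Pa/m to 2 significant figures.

Coriolis parameter at 16°S:
f = 2Ω sin φ = 2 × 7.29×10⁻⁵ × sin 16° = 4.02×10⁻⁵ s⁻¹
Wind speed in SI: 31.1 knots = 16.0 m/s
Geostrophic balance rearranged: |∂P/∂n| = f ρ V_g
|∂P/∂n| = 4.02×10⁻⁵ × 0.909 × 16.0 = 5.84×10⁻⁴ Pa/m

5.8×10⁻⁴ Pa/m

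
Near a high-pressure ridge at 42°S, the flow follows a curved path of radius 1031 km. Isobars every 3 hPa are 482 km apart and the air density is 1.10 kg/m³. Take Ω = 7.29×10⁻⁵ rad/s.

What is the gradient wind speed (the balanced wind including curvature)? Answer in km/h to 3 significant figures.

Coriolis parameter at 42°S:
f = 2Ω sin φ = 2 × 7.29×10⁻⁵ × sin 42° = 9.76×10⁻⁵ s⁻¹
Pressure gradient: |∂P/∂n| = 300 Pa / 482000 m = 6.22×10⁻⁴ Pa/m
Geostrophic speed: V_g = |∂P/∂n|/(fρ) = 6.22×10⁻⁴/(9.76×10⁻⁵ × 1.10) = 5.80 m/s
Around a high, pressure-gradient force acts outward with centrifugal, so Coriolis balances both:
fV = (1/ρ)|∂P/∂n| + V²/R  →  V² − fR·V + fR·V_g = 0
With fR = 9.76×10⁻⁵ × 1031×10³ m = 101 m/s:
V = [fR − √((fR)² − 4 fR V_g)]/2 = [101 − √(101² − 4×101×5.8)]/2 = 6.18 m/s
Supergeostrophic (V > V_g = 5.8 m/s), as expected around a high.
Converting: 6.18 m/s × 3.6 = 22.2 km/h

22.2 km/h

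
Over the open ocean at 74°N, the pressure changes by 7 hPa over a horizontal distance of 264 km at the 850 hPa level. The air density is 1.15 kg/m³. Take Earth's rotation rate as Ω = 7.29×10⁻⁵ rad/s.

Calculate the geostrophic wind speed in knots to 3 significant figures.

32.0 knots

Coriolis parameter at 74°N:
f = 2Ω sin φ = 2 × 7.29×10⁻⁵ × sin 74° = 1.40×10⁻⁴ s⁻¹
Pressure gradient: |∂P/∂n| = 700 Pa / 264000 m = 2.65×10⁻³ Pa/m
Geostrophic balance (pressure-gradient force = Coriolis force):
V_g = (1/(fρ)) |∂P/∂n| = 2.65×10⁻³ / (1.40×10⁻⁴ × 1.15) = 16.5 m/s
Converting: 16.5 m/s × 1.944 = 32.0 knots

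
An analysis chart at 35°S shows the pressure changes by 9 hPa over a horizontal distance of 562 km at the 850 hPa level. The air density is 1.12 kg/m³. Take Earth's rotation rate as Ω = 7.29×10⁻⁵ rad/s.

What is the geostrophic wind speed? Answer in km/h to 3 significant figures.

61.6 km/h

Coriolis parameter at 35°S:
f = 2Ω sin φ = 2 × 7.29×10⁻⁵ × sin 35° = 8.36×10⁻⁵ s⁻¹
Pressure gradient: |∂P/∂n| = 900 Pa / 562000 m = 1.60×10⁻³ Pa/m
Geostrophic balance (pressure-gradient force = Coriolis force):
V_g = (1/(fρ)) |∂P/∂n| = 1.60×10⁻³ / (8.36×10⁻⁵ × 1.12) = 17.1 m/s
Converting: 17.1 m/s × 3.6 = 61.6 km/h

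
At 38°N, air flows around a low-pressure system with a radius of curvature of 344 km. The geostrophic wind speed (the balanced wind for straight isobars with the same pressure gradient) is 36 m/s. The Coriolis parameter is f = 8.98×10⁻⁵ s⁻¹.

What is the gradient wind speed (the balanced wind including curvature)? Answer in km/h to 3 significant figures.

76.7 km/h

Around a low, centrifugal force acts outward with Coriolis, so pressure-gradient force balances both:
(1/ρ)|∂P/∂n| = fV + V²/R  →  V² + fR·V − fR·V_g = 0
With fR = 8.98×10⁻⁵ × 344×10³ m = 30.9 m/s:
V = [−fR + √((fR)² + 4 fR V_g)]/2 = [−30.9 + √(30.9² + 4×30.9×36)]/2 = 21.3 m/s
Subgeostrophic (V < V_g = 36 m/s), as expected around a low.
Converting: 21.3 m/s × 3.6 = 76.7 km/h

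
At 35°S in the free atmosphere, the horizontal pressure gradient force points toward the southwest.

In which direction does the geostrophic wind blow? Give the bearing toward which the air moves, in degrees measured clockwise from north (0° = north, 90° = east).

The pressure-gradient force points toward the southwest (bearing 225°).
Geostrophic balance: in the Southern Hemisphere the Coriolis force deflects motion to the left, so the geostrophic wind blows 90° to the left of the pressure-gradient force (low pressure on the right).
Rotating 225° by 90° counterclockwise gives 135° — the wind blows toward the southeast.

135°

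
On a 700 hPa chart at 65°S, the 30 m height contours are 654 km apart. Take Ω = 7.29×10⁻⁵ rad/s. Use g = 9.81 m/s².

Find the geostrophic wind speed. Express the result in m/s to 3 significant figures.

Coriolis parameter at 65°S:
f = 2Ω sin φ = 2 × 7.29×10⁻⁵ × sin 65° = 1.32×10⁻⁴ s⁻¹
Height gradient: |∂Z/∂n| = 30 m / 654000 m = 4.59×10⁻⁵
On a pressure surface, geostrophic balance gives V_g = (g/f)|∂Z/∂n|:
V_g = 9.81 × 4.59×10⁻⁵ / 1.32×10⁻⁴ = 3.41 m/s

3.41 m/s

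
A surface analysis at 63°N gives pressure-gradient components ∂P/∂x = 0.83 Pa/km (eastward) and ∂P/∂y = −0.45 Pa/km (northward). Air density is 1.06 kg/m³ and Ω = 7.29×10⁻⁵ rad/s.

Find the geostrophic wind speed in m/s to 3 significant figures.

Coriolis parameter at 63°N:
f = 2Ω sin φ = 2 × 7.29×10⁻⁵ × sin 63° = 1.30×10⁻⁴ s⁻¹
Component geostrophic relations (x east, y north):
u_g = −(1/(fρ)) ∂P/∂y,  v_g = (1/(fρ)) ∂P/∂x
u_g = −(−0.45×10⁻³)/(1.30×10⁻⁴ × 1.06) = 3.27 m/s;  v_g = (0.83×10⁻³)/(1.30×10⁻⁴ × 1.06) = 6.03 m/s
|V_g| = √(u_g² + v_g²) = 6.86 m/s

6.86 m/s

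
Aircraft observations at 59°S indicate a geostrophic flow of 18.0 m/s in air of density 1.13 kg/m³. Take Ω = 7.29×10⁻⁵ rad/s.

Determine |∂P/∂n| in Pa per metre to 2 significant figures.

2.5×10⁻³ Pa/m

Coriolis parameter at 59°S:
f = 2Ω sin φ = 2 × 7.29×10⁻⁵ × sin 59° = 1.25×10⁻⁴ s⁻¹
Geostrophic balance rearranged: |∂P/∂n| = f ρ V_g
|∂P/∂n| = 1.25×10⁻⁴ × 1.13 × 18.0 = 2.54×10⁻³ Pa/m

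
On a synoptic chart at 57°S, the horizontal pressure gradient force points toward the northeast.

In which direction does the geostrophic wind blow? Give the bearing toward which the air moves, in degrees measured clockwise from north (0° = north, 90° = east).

315°

The pressure-gradient force points toward the northeast (bearing 045°).
Geostrophic balance: in the Southern Hemisphere the Coriolis force deflects motion to the left, so the geostrophic wind blows 90° to the left of the pressure-gradient force (low pressure on the right).
Rotating 045° by 90° counterclockwise gives 315° — the wind blows toward the northwest.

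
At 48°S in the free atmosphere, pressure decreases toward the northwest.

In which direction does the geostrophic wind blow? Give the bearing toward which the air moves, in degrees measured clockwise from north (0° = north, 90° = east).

225°

The pressure-gradient force points toward the northwest (bearing 315°).
Geostrophic balance: in the Southern Hemisphere the Coriolis force deflects motion to the left, so the geostrophic wind blows 90° to the left of the pressure-gradient force (low pressure on the right).
Rotating 315° by 90° counterclockwise gives 225° — the wind blows toward the southwest.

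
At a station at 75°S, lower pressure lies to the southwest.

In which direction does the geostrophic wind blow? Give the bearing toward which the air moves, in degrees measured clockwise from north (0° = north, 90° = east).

135°

The pressure-gradient force points toward the southwest (bearing 225°).
Geostrophic balance: in the Southern Hemisphere the Coriolis force deflects motion to the left, so the geostrophic wind blows 90° to the left of the pressure-gradient force (low pressure on the right).
Rotating 225° by 90° counterclockwise gives 135° — the wind blows toward the southeast.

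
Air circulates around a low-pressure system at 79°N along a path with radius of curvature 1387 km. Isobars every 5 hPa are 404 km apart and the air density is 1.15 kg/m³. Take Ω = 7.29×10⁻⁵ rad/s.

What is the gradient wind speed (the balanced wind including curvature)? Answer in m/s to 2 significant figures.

Coriolis parameter at 79°N:
f = 2Ω sin φ = 2 × 7.29×10⁻⁵ × sin 79° = 1.43×10⁻⁴ s⁻¹
Pressure gradient: |∂P/∂n| = 500 Pa / 404000 m = 1.24×10⁻³ Pa/m
Geostrophic speed: V_g = |∂P/∂n|/(fρ) = 1.24×10⁻³/(1.43×10⁻⁴ × 1.15) = 7.52 m/s
Around a low, centrifugal force acts outward with Coriolis, so pressure-gradient force balances both:
(1/ρ)|∂P/∂n| = fV + V²/R  →  V² + fR·V − fR·V_g = 0
With fR = 1.43×10⁻⁴ × 1387×10³ m = 199 m/s:
V = [−fR + √((fR)² + 4 fR V_g)]/2 = [−199 + √(199² + 4×199×7.52)]/2 = 7.25 m/s
Subgeostrophic (V < V_g = 7.52 m/s), as expected around a low.

7.3 m/s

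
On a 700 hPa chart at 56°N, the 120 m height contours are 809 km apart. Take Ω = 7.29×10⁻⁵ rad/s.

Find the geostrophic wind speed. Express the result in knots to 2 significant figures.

23 knots

Coriolis parameter at 56°N:
f = 2Ω sin φ = 2 × 7.29×10⁻⁵ × sin 56° = 1.21×10⁻⁴ s⁻¹
Height gradient: |∂Z/∂n| = 120 m / 809000 m = 1.48×10⁻⁴
On a pressure surface, geostrophic balance gives V_g = (g/f)|∂Z/∂n|:
V_g = 9.81 × 1.48×10⁻⁴ / 1.21×10⁻⁴ = 12.0 m/s
Converting: 12.0 m/s × 1.944 = 23 knots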